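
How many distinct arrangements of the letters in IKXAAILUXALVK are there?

Letters (A:3, I:2, K:2, L:2, U:1, V:1, X:2). Total letters: 13.
Permutations = 13!/(3! x 2! x 2! x 2! x 2!).

Final answer: 64864800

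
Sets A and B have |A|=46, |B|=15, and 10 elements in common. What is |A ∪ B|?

|A union B| = |A| + |B| - |A intersect B| = 46 + 15 - 10.

Final answer: 51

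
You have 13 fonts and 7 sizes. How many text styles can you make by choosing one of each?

By the multiplication principle: 13 x 7.

Final answer: 91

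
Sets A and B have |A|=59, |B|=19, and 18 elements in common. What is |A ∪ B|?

|A union B| = |A| + |B| - |A intersect B| = 59 + 19 - 18.

Final answer: 60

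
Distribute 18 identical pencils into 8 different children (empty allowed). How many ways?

Stars and bars: C(n+k-1, k-1) = C(25,7).

Final answer: C(25,7) = 480700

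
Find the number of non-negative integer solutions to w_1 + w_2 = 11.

Stars and bars with 11 stars and 1 bars:
C(11+2-1, 2-1) = C(12,1).

Final answer: C(12,1) = 12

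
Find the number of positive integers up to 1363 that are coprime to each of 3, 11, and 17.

|div by 3|=454, |div by 11|=123, |div by 17|=80.
|div by 3&11|=41, |div by 3&17|=26, |div by 11&17|=7, |div by all|=2.
By inclusion-exclusion, divisible by at least one: 454+123+80-41-26-7+2 = 585.
Not divisible by any: 1363 - 585.

Final answer: 778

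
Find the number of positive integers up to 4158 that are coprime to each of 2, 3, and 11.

|div by 2|=2079, |div by 3|=1386, |div by 11|=378.
|div by 2&3|=693, |div by 2&11|=189, |div by 3&11|=126, |div by all|=63.
By inclusion-exclusion, divisible by at least one: 2079+1386+378-693-189-126+63 = 2898.
Not divisible by any: 4158 - 2898.

Final answer: 1260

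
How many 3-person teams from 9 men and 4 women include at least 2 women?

Sum over valid woman counts:
C(4,2)C(9,1) = 54
C(4,3)C(9,0) = 4
Total: 54 + 4.

Final answer: 58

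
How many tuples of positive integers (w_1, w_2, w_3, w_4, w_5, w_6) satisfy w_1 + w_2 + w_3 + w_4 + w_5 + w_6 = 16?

Substitute w'_i = w_i - 1 (so w'_i >= 0). Then sum w'_i = 16 - 6 = 10.
Stars and bars: C(10+6-1, 6-1) = C(15,5).

Final answer: C(15,5) = 3003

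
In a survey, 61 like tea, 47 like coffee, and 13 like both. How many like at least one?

|A union B| = |A| + |B| - |A intersect B| = 61 + 47 - 13.

Final answer: 95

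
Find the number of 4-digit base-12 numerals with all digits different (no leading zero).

First digit: 11 (nonzero). Second: 11 (not first). Third: 10, etc.
Total: 11 x 11 x 10 x 9.

Final answer: 10890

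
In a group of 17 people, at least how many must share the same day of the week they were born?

There are 7 possible values for day of the week they were born. With 17 people and 7 categories, by pigeonhole: ceiling(17/7).

Final answer: 3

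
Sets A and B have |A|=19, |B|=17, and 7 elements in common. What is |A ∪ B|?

|A union B| = |A| + |B| - |A intersect B| = 19 + 17 - 7.

Final answer: 29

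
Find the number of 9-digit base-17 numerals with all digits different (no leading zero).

First digit: 16 (nonzero). Second: 16 (not first). Third: 15, etc.
Total: 16 x 16 x 15 x 14 x 13 x 12 x 11 x 10 x 9.

Final answer: 8302694400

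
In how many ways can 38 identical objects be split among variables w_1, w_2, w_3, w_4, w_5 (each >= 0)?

Stars and bars with 38 stars and 4 bars:
C(38+5-1, 5-1) = C(42,4).

Final answer: C(42,4) = 111930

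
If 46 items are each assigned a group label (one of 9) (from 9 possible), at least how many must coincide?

There are 9 possible values for group label (one of 9). With 46 items and 9 categories, by pigeonhole: ceiling(46/9).

Final answer: 6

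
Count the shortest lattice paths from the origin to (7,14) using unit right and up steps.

Each path has 7 right steps and 14 up steps in some order (21 steps total).
Choose which 14 of the 21 steps are up: C(21,14).

Final answer: C(21,14) = 116280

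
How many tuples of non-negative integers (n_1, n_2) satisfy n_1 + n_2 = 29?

Stars and bars with 29 stars and 1 bars:
C(29+2-1, 2-1) = C(30,1).

Final answer: C(30,1) = 30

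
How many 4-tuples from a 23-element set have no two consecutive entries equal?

Let g(n) count such strings. g(1) = 23, and each valid string of length n-1 extends in 22 ways (any symbol but the last), so g(n) = 22 g(n-1).
Total: g(4) = 23 x 22^3.

Final answer: 23 x 22^{3} = 244904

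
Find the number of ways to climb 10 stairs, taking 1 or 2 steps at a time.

Let f(n) count the ways. The last step is size 1 or 2, so f(n) = f(n-1) + f(n-2) with f(1)=1, f(2)=2.
Building up term by term: f(1)=1, f(2)=2, f(3)=3, f(4)=5, f(5)=8, f(6)=13, f(7)=21, f(8)=34, f(9)=55, f(10)=89.

Final answer: 89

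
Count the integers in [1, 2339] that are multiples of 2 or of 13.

Multiples of 2: 1169. Multiples of 13: 179. Of both (lcm=26): 89.
By inclusion-exclusion: 1169 + 179 - 89.

Final answer: 1259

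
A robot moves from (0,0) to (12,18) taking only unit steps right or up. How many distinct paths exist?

Each path has 12 right steps and 18 up steps in some order (30 steps total).
Choose which 18 of the 30 steps are up: C(30,18).

Final answer: C(30,18) = 86493225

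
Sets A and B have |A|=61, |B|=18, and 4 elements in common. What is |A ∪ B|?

|A union B| = |A| + |B| - |A intersect B| = 61 + 18 - 4.

Final answer: 75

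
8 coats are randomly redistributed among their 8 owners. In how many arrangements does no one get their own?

Use the recurrence D(n) = (n-1)(D(n-1) + D(n-2)) with D(0)=1, D(1)=0.
D(2) = 1 x (0 + 1) = 1
D(3) = 2 x (1 + 0) = 2
D(4) = 3 x (2 + 1) = 9
D(5) = 4 x (9 + 2) = 44
D(6) = 5 x (44 + 9) = 265
D(7) = 6 x (265 + 44) = 1854
D(8) = 7 x (D(7) + D(6)) = 7 x (1854 + 265)

Final answer: D(8) = 14833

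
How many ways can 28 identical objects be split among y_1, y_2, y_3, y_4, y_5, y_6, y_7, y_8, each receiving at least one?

Substitute y'_i = y_i - 1 (so y'_i >= 0). Then sum y'_i = 28 - 8 = 20.
Stars and bars: C(20+8-1, 8-1) = C(27,7).

Final answer: C(27,7) = 888030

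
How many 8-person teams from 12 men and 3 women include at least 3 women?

Sum over valid woman counts:
C(3,3)C(12,5).

Final answer: 792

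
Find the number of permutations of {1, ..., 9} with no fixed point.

Derangements satisfy D(n) = (n-1)(D(n-1) + D(n-2)), starting from D(0)=1, D(1)=0.
Building up: D(2)=1, D(3)=2, D(4)=9, D(5)=44, D(6)=265, D(7)=1854, D(8)=14833.
D(9) = 8 x (D(8) + D(7)) = 8 x (14833 + 1854).

Final answer: D(9) = 133496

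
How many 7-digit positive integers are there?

First digit: 9 choices (1-9). Each of the remaining 6 digits: 10 choices.
Total: 9 x 10^6.

Final answer: 9000000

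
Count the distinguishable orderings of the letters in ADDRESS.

Letters (A:1, D:2, E:1, R:1, S:2). Total letters: 7.
Permutations = 7!/(2! x 2!).

Final answer: 1260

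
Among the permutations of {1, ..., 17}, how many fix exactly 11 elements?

Choose which 11 elements are fixed: C(17,11) = 12376.
Derange the remaining 6 using D(j) = (j-1)(D(j-1) + D(j-2)), D(0)=1, D(1)=0: D(2)=1, D(3)=2, D(4)=9, D(5)=44, D(6)=265.
Total: 12376 x 265.

Final answer: C(17,11) D(6) = 3279640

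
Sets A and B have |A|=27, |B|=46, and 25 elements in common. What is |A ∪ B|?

|A union B| = |A| + |B| - |A intersect B| = 27 + 46 - 25.

Final answer: 48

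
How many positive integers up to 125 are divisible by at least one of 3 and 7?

Multiples of 3: 41. Multiples of 7: 17. Of both (lcm=21): 5.
By inclusion-exclusion: 41 + 17 - 5.

Final answer: 53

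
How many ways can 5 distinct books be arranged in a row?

The number of ways to arrange 5 distinct objects is 5!.

Final answer: 5! = 120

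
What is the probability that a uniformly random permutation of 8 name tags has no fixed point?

Derangements satisfy D(n) = (n-1)(D(n-1) + D(n-2)), starting from D(0)=1, D(1)=0.
Building up: D(2)=1, D(3)=2, D(4)=9, D(5)=44, D(6)=265, D(7)=1854, D(8)=14833.
Total arrangements: 8! = 40320.
Probability = D(8)/8! = 2119/5760.

Final answer: D(8)/8! = 14833/40320 = 0.367882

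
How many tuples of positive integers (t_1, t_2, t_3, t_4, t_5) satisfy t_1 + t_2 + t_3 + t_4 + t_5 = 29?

Substitute t'_i = t_i - 1 (so t'_i >= 0). Then sum t'_i = 29 - 5 = 24.
Stars and bars: C(24+5-1, 5-1) = C(28,4).

Final answer: C(28,4) = 20475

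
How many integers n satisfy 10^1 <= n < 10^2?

These are the integers in [10^1, 10^2), so the count is 10^2 - 10^1 = 9 x 10^1.

Final answer: 90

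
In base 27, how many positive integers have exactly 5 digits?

These are the integers in [27^4, 27^5), so the count is 27^5 - 27^4 = 26 x 27^4.

Final answer: 13817466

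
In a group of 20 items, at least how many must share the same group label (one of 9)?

There are 9 possible values for group label (one of 9). With 20 items and 9 categories, by pigeonhole: ceiling(20/9).

Final answer: 3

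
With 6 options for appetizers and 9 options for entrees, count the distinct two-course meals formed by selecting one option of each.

By the multiplication principle: 6 x 9.

Final answer: 54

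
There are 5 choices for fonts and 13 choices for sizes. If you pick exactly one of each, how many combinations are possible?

By the multiplication principle: 5 x 13.

Final answer: 65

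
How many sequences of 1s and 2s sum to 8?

Let f(n) be the number of climbs. Removing the last move (1 or 2 steps) gives f(n) = f(n-1) + f(n-2); base cases f(1)=1, f(2)=2.
Building up term by term: f(1)=1, f(2)=2, f(3)=3, f(4)=5, f(5)=8, f(6)=13, f(7)=21, f(8)=34.

Final answer: 34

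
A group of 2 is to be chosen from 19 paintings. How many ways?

C(19,2) = 19!/(2! x (19-2)!).

Final answer: C(19,2) = 171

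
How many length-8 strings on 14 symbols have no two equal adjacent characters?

First character: 14 choices. Each subsequent: 13 choices (must differ from the previous one).
Total: 14 x 13^7.

Final answer: 14 x 13^{7} = 878479238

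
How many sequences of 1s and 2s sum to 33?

Let f(n) count the ways. The last step is size 1 or 2, so f(n) = f(n-1) + f(n-2) with f(1)=1, f(2)=2.
Building up term by term: f(1)=1, f(2)=2, f(3)=3, f(4)=5, f(5)=8, f(6)=13, f(7)=21, f(8)=34, f(9)=55, f(10)=89, f(11)=144, f(12)=233, f(13)=377, f(14)=610, f(15)=987, f(16)=1597, f(17)=2584, f(18)=4181, f(19)=6765, f(20)=10946, f(21)=17711, f(22)=28657, f(23)=46368, f(24)=75025, f(25)=121393, f(26)=196418, f(27)=317811, f(28)=514229, f(29)=832040, f(30)=1346269, f(31)=2178309, f(32)=3524578, f(33)=5702887.

Final answer: 5702887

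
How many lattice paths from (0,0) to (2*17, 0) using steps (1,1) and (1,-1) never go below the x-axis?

Total monotonic paths to (17,17): C(34,17) = 2333606220.
A path is bad iff it touches y = x + 1; reflecting its initial segment maps bad paths bijectively onto all paths to (16,18), of which there are C(34,18) = 2203961430.
Valid Dyck paths: 2333606220 - 2203961430.
(Equivalently, C_{17} = C(34,17)/18 = 2333606220/18.)

Final answer: C_{17} = 129644790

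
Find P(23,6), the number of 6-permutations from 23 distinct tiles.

P(23,6) = 23!/(23-6)! = 23!/17!.

Final answer: P(23,6) = 72681840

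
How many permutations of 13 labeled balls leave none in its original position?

D(n) = (n-1)(D(n-1) + D(n-2)), D(0)=1, D(1)=0.
D(2) = 1 x (0 + 1) = 1
D(3) = 2 x (1 + 0) = 2
D(4) = 3 x (2 + 1) = 9
D(5) = 4 x (9 + 2) = 44
D(6) = 5 x (44 + 9) = 265
D(7) = 6 x (265 + 44) = 1854
D(8) = 7 x (1854 + 265) = 14833
D(9) = 8 x (14833 + 1854) = 133496
D(10) = 9 x (133496 + 14833) = 1334961
D(11) = 10 x (1334961 + 133496) = 14684570
D(12) = 11 x (14684570 + 1334961) = 176214841
D(13) = 12 x (D(12) + D(11)) = 12 x (176214841 + 14684570)

Final answer: D(13) = 2290792932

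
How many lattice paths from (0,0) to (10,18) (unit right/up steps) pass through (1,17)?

Paths (0,0)->(1,17): C(18,17) = 18.
Paths (1,17)->(10,18): C(10,1) = 10.
By multiplication principle: 18 x 10.

Final answer: 180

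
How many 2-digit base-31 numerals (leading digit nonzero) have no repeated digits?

First digit: 30 (nonzero). Second: 30 (not first). Third: 29, etc.
Total: 30 x 30.

Final answer: 900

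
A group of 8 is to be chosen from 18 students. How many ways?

C(18,8) = 18!/(8! x 10!).

Final answer: \binom{18}{8} = 43758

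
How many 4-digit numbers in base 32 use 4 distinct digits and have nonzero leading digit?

The leading digit has 31 choices (anything but zero); the next has 31 (anything but the first), then 30, and so on, one fewer each time.
Total: 31 x 31 x 30 x 29.

Final answer: 836070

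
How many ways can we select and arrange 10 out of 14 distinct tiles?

P(14,10) = 14!/(14-10)! = 14!/4!.

Final answer: P(14,10) = 3632428800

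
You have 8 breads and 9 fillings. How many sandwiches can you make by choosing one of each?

By the multiplication principle: 8 x 9.

Final answer: 72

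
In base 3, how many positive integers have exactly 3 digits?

These are the integers in [3^2, 3^3), so the count is 3^3 - 3^2 = 2 x 3^2.

Final answer: 18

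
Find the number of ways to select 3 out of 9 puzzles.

C(9,3) = 9!/(3! x 6!).

Final answer: \binom{9}{3} = 84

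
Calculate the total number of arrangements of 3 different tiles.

The number of ways to arrange 3 distinct objects is 3!.

Final answer: 3! = 6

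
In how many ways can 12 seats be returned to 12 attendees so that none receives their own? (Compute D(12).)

Derangements satisfy D(n) = (n-1)(D(n-1) + D(n-2)), starting from D(0)=1, D(1)=0.
D(2) = 1 x (0 + 1) = 1
D(3) = 2 x (1 + 0) = 2
D(4) = 3 x (2 + 1) = 9
D(5) = 4 x (9 + 2) = 44
D(6) = 5 x (44 + 9) = 265
D(7) = 6 x (265 + 44) = 1854
D(8) = 7 x (1854 + 265) = 14833
D(9) = 8 x (14833 + 1854) = 133496
D(10) = 9 x (133496 + 14833) = 1334961
D(11) = 10 x (1334961 + 133496) = 14684570
D(12) = 11 x (D(11) + D(10)) = 11 x (14684570 + 1334961)

Final answer: D(12) = 176214841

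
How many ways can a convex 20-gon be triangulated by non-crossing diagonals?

The structures are counted by the Catalan number C_n. Here n = 20 - 2 = 18.
C_n = C(2n,n) - C(2n,n+1), so C_{18} = C(36,18) - C(36,19) = 9075135300 - 8597496600.

Final answer: C_{18} = 477638700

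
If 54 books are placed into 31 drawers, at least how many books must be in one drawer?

By the pigeonhole principle: ceiling(54/31).

Final answer: 2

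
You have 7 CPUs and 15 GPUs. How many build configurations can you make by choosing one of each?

By the multiplication principle: 7 x 15.

Final answer: 105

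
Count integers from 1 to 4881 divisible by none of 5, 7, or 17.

|div by 5|=976, |div by 7|=697, |div by 17|=287.
|div by 5&7|=139, |div by 5&17|=57, |div by 7&17|=41, |div by all|=8.
By inclusion-exclusion, divisible by at least one: 976+697+287-139-57-41+8 = 1731.
Not divisible by any: 4881 - 1731.

Final answer: 3150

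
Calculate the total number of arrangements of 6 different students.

The number of ways to arrange 6 distinct objects is 6!.

Final answer: 6! = 720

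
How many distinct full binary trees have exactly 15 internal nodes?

This is counted by the nth Catalan number C_n. Here n = 15.
C_n = C(2n,n)/(n+1), so C_{15} = C(30,15)/16 = 155117520/16.

Final answer: C_{15} = 9694845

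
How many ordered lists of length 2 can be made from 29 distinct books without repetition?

P(29,2) = 29!/(29-2)! = 29!/27!.

Final answer: P(29,2) = 812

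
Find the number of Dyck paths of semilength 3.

Total monotonic paths to (3,3): C(6,3) = 20.
Reflecting each bad path at its first crossing gives a bijection with paths to (2,4): C(6,4) = 15.
Valid Dyck paths: 20 - 15.
(Check: C(6,3) - C(6,4) = C(6,3)/4, the Catalan number C_{3}.)

Final answer: C_{3} = 5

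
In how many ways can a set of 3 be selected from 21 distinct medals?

C(21,3) = 21!/(3! x (21-3)!).

Final answer: C(21,3) = 1330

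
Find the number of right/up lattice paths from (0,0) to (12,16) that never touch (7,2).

Total paths to (12,16): C(28,16) = 30421755.
Paths through (7,2): C(9,2) x C(19,14) = 418608.
Avoiding (7,2): 30421755 - 418608.

Final answer: 30003147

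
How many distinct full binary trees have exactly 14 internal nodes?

This is counted by the nth Catalan number C_n. Here n = 14.
C_n = C(2n,n) - C(2n,n+1), so C_{14} = C(28,14) - C(28,15) = 40116600 - 37442160.

Final answer: C_{14} = 2674440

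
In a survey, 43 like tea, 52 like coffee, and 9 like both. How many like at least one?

|A union B| = |A| + |B| - |A intersect B| = 43 + 52 - 9.

Final answer: 86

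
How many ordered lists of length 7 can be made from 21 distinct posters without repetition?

P(21,7) = 21!/(21-7)! = 21!/14!.

Final answer: P(21,7) = 586051200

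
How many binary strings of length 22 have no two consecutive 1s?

Let a(n) count valid strings. If the last bit is 0 the prefix is any valid string of length n-1; if it is 1 the string must end in 01 with a valid prefix of length n-2. So a(n) = a(n-1) + a(n-2), a(1)=2, a(2)=3.
Building up term by term: a(1)=2, a(2)=3, a(3)=5, a(4)=8, a(5)=13, a(6)=21, a(7)=34, a(8)=55, a(9)=89, a(10)=144, a(11)=233, a(12)=377, a(13)=610, a(14)=987, a(15)=1597, a(16)=2584, a(17)=4181, a(18)=6765, a(19)=10946, a(20)=17711, a(21)=28657, a(22)=46368.

Final answer: 46368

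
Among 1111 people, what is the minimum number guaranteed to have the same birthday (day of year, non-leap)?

There are 365 possible values for birthday (day of year, non-leap). With 1111 people and 365 categories, by pigeonhole: ceiling(1111/365).

Final answer: 4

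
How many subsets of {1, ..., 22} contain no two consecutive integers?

Let a(n) count such subsets of {1, ..., n}. Either n is excluded (a(n-1) ways) or n is included, forcing n-1 out (a(n-2) ways), so a(n) = a(n-1) + a(n-2) with a(1)=2, a(2)=3.
Building up term by term: a(1)=2, a(2)=3, a(3)=5, a(4)=8, a(5)=13, a(6)=21, a(7)=34, a(8)=55, a(9)=89, a(10)=144, a(11)=233, a(12)=377, a(13)=610, a(14)=987, a(15)=1597, a(16)=2584, a(17)=4181, a(18)=6765, a(19)=10946, a(20)=17711, a(21)=28657, a(22)=46368.

Final answer: 46368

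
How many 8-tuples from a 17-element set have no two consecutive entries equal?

Let g(n) count such strings. g(1) = 17, and each valid string of length n-1 extends in 16 ways (any symbol but the last), so g(n) = 16 g(n-1).
Total: g(8) = 17 x 16^7.

Final answer: 17 x 16^{7} = 4563402752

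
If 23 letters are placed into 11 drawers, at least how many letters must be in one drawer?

By the pigeonhole principle: ceiling(23/11).

Final answer: 3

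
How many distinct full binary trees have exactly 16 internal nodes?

The structures are counted by the Catalan number C_n. Here n = 16.
C_n = C(2n,n)/(n+1), so C_{16} = C(32,16)/17 = 601080390/17.

Final answer: C_{16} = 35357670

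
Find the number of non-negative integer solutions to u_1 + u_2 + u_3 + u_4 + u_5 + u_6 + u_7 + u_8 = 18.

Stars and bars with 18 stars and 7 bars:
C(18+8-1, 8-1) = C(25,7).

Final answer: C(25,7) = 480700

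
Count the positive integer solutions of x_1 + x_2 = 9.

Substitute x'_i = x_i - 1 (so x'_i >= 0). Then sum x'_i = 9 - 2 = 7.
Stars and bars: C(7+2-1, 2-1) = C(8,1).

Final answer: C(8,1) = 8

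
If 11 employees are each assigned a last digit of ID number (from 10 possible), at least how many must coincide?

There are 10 possible values for last digit of ID number. With 11 employees and 10 categories, by pigeonhole: ceiling(11/10).

Final answer: 2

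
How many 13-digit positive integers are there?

The leading digit cannot be 0 (9 options); the other 12 digits can be anything (10 options each).
Total: 9 x 10^12.

Final answer: 9000000000000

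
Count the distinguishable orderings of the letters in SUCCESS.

Letters (C:2, E:1, S:3, U:1). Total letters: 7.
Permutations = 7!/(3! x 2!).

Final answer: 420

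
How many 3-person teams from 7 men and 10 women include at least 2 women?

Sum over valid woman counts:
C(10,2)C(7,1) = 315
C(10,3)C(7,0) = 120
Total: 315 + 120.

Final answer: 435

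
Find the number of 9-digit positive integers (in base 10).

First digit: 9 choices (1-9). Each of the remaining 8 digits: 10 choices.
Total: 9 x 10^8.

Final answer: 900000000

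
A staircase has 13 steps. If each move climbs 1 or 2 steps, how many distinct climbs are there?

Let f(n) count the ways. The last step is size 1 or 2, so f(n) = f(n-1) + f(n-2) with f(1)=1, f(2)=2.
Building up term by term: f(1)=1, f(2)=2, f(3)=3, f(4)=5, f(5)=8, f(6)=13, f(7)=21, f(8)=34, f(9)=55, f(10)=89, f(11)=144, f(12)=233, f(13)=377.

Final answer: 377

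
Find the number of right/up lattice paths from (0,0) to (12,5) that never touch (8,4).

Total paths to (12,5): C(17,5) = 6188.
Paths through (8,4): C(12,4) x C(5,1) = 2475.
Avoiding (8,4): 6188 - 2475.

Final answer: 3713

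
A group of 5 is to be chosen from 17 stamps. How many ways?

C(17,5) = 17!/(5! x (17-5)!).

Final answer: C(17,5) = 6188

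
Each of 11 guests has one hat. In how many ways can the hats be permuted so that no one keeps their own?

D(n) = (n-1)(D(n-1) + D(n-2)), D(0)=1, D(1)=0.
D(2) = 1 x (0 + 1) = 1
D(3) = 2 x (1 + 0) = 2
D(4) = 3 x (2 + 1) = 9
D(5) = 4 x (9 + 2) = 44
D(6) = 5 x (44 + 9) = 265
D(7) = 6 x (265 + 44) = 1854
D(8) = 7 x (1854 + 265) = 14833
D(9) = 8 x (14833 + 1854) = 133496
D(10) = 9 x (133496 + 14833) = 1334961
D(11) = 10 x (D(10) + D(9)) = 10 x (1334961 + 133496)

Final answer: D(11) = 14684570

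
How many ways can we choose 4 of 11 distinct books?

C(11,4) = 11!/(4! x (11-4)!).

Final answer: C(11,4) = 330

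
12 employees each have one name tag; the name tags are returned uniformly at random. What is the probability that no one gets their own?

D(n) = (n-1)(D(n-1) + D(n-2)), D(0)=1, D(1)=0.
Building up: D(2)=1, D(3)=2, D(4)=9, D(5)=44, D(6)=265, D(7)=1854, D(8)=14833, D(9)=133496, D(10)=1334961, D(11)=14684570, D(12)=176214841.
Total arrangements: 12! = 479001600.
Probability = D(12)/12! = 16019531/43545600.

Final answer: D(12)/12! = 176214841/479001600 = 0.367879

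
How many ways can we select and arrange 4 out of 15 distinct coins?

P(15,4) = 15!/(15-4)! = 15!/11!.

Final answer: P(15,4) = 32760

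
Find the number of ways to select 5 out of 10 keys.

C(10,5) = 10!/(5! x 5!).

Final answer: \binom{10}{5} = 252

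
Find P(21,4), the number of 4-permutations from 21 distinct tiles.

P(21,4) = 21!/(21-4)! = 21!/17!.

Final answer: P(21,4) = 143640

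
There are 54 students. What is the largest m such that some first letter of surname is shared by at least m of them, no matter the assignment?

There are 26 possible values for first letter of surname. With 54 students and 26 categories, by pigeonhole: ceiling(54/26).

Final answer: 3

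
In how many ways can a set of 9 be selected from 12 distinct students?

C(12,9) = 12!/(9! x 3!).

Final answer: \binom{12}{9} = 220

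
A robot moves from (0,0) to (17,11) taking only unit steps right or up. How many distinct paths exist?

Each path has 17 right steps and 11 up steps in some order (28 steps total).
Choose which 11 of the 28 steps are up: C(28,11).

Final answer: C(28,11) = 21474180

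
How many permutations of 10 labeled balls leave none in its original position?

Use the recurrence D(n) = (n-1)(D(n-1) + D(n-2)) with D(0)=1, D(1)=0.
D(2) = 1 x (0 + 1) = 1
D(3) = 2 x (1 + 0) = 2
D(4) = 3 x (2 + 1) = 9
D(5) = 4 x (9 + 2) = 44
D(6) = 5 x (44 + 9) = 265
D(7) = 6 x (265 + 44) = 1854
D(8) = 7 x (1854 + 265) = 14833
D(9) = 8 x (14833 + 1854) = 133496
D(10) = 9 x (D(9) + D(8)) = 9 x (133496 + 14833)

Final answer: D(10) = 1334961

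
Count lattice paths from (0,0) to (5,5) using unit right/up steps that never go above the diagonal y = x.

Total monotonic paths to (5,5): C(10,5) = 252.
Reflecting each bad path at its first crossing gives a bijection with paths to (4,6): C(10,6) = 210.
Valid Dyck paths: 252 - 210.
(This is the Catalan number C_{5}.)

Final answer: C_{5} = 42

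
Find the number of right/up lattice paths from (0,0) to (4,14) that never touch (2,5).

Total paths to (4,14): C(18,14) = 3060.
Paths through (2,5): C(7,5) x C(11,9) = 1155.
Avoiding (2,5): 3060 - 1155.

Final answer: 1905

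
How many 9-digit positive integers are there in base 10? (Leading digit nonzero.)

In base 10, the leading digit has 9 choices (1..9); each of the remaining 8 digits has 10 choices.
Total: 9 x 10^8.

Final answer: 900000000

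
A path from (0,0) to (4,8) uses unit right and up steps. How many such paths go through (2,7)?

Paths (0,0)->(2,7): C(9,7) = 36.
Paths (2,7)->(4,8): C(3,1) = 3.
By multiplication principle: 36 x 3.

Final answer: 108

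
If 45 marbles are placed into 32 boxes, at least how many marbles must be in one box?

By the pigeonhole principle: ceiling(45/32).

Final answer: 2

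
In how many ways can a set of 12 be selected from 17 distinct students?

C(17,12) = 17!/(12! x 5!).

Final answer: \binom{17}{12} = 6188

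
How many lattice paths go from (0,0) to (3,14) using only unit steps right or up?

Each path has 3 right steps and 14 up steps in some order (17 steps total).
Choose which 14 of the 17 steps are up: C(17,14).

Final answer: C(17,14) = 680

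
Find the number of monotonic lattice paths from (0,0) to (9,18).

Each path has 9 right steps and 18 up steps in some order (27 steps total).
Choose which 18 of the 27 steps are up: C(27,18).

Final answer: C(27,18) = 4686825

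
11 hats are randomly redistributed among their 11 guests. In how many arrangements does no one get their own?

Derangements satisfy D(n) = (n-1)(D(n-1) + D(n-2)), starting from D(0)=1, D(1)=0.
D(2) = 1 x (0 + 1) = 1
D(3) = 2 x (1 + 0) = 2
D(4) = 3 x (2 + 1) = 9
D(5) = 4 x (9 + 2) = 44
D(6) = 5 x (44 + 9) = 265
D(7) = 6 x (265 + 44) = 1854
D(8) = 7 x (1854 + 265) = 14833
D(9) = 8 x (14833 + 1854) = 133496
D(10) = 9 x (133496 + 14833) = 1334961
D(11) = 10 x (D(10) + D(9)) = 10 x (1334961 + 133496)

Final answer: D(11) = 14684570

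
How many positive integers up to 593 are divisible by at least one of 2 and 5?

Multiples of 2: 296. Multiples of 5: 118. Of both (lcm=10): 59.
By inclusion-exclusion: 296 + 118 - 59.

Final answer: 355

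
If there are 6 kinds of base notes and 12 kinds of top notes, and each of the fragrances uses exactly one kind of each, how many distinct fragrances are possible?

By the multiplication principle: 6 x 12.

Final answer: 72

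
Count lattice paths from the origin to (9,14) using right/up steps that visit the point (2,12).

Paths (0,0)->(2,12): C(14,12) = 91.
Paths (2,12)->(9,14): C(9,2) = 36.
By multiplication principle: 91 x 36.

Final answer: 3276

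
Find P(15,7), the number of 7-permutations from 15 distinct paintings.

P(15,7) = 15!/(15-7)! = 15!/8!.

Final answer: P(15,7) = 32432400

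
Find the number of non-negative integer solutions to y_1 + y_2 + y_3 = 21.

Stars and bars with 21 stars and 2 bars:
C(21+3-1, 3-1) = C(23,2).

Final answer: C(23,2) = 253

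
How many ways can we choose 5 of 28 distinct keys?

C(28,5) = 28!/(5! x 23!).

Final answer: \binom{28}{5} = 98280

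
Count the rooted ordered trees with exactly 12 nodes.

This is counted by the nth Catalan number C_n. Here n = 12 - 1 = 11.
Using C_0 = 1 and C_(k+1) = C_k x 2(2k+1)/(k+2), build up term by term: C_1=1, C_2=2, C_3=5, C_4=14, C_5=42, C_6=132, C_7=429, C_8=1430, C_9=4862, C_10=16796, C_11=58786.

Final answer: C_{11} = 58786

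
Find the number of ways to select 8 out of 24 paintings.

C(24,8) = 24!/(8! x 16!).

Final answer: \binom{24}{8} = 735471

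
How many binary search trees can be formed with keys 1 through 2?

The structures are counted by the Catalan number C_n. Here n = 2.
C_n = C(2n,n) - C(2n,n+1), so C_{2} = C(4,2) - C(4,3) = 6 - 4.

Final answer: C_{2} = 2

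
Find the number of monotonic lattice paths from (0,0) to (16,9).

Each path has 16 right steps and 9 up steps in some order (25 steps total).
Choose which 9 of the 25 steps are up: C(25,9).

Final answer: C(25,9) = 2042975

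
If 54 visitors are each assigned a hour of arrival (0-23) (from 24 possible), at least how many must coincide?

There are 24 possible values for hour of arrival (0-23). With 54 visitors and 24 categories, by pigeonhole: ceiling(54/24).

Final answer: 3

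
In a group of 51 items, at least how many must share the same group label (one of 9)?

There are 9 possible values for group label (one of 9). With 51 items and 9 categories, by pigeonhole: ceiling(51/9).

Final answer: 6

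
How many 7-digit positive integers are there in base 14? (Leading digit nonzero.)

These are the integers in [14^6, 14^7), so the count is 14^7 - 14^6 = 13 x 14^6.

Final answer: 97883968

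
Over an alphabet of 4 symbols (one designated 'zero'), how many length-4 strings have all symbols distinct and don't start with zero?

The leading digit has 3 choices (anything but zero); the next has 3 (anything but the first), then 2, and so on, one fewer each time.
Total: 3 x 3 x 2 x 1.

Final answer: 18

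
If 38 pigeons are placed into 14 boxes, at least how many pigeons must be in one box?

By the pigeonhole principle: ceiling(38/14).

Final answer: 3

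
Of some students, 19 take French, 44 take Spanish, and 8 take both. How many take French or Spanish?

|A union B| = |A| + |B| - |A intersect B| = 19 + 44 - 8.

Final answer: 55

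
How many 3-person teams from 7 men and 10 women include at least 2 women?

Sum over valid woman counts:
C(10,2)C(7,1) = 315
C(10,3)C(7,0) = 120
Total: 315 + 120.

Final answer: 435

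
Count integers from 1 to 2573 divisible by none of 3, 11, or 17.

|div by 3|=857, |div by 11|=233, |div by 17|=151.
|div by 3&11|=77, |div by 3&17|=50, |div by 11&17|=13, |div by all|=4.
By inclusion-exclusion, divisible by at least one: 857+233+151-77-50-13+4 = 1105.
Not divisible by any: 2573 - 1105.

Final answer: 1468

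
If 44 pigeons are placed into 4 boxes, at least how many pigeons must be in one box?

By the pigeonhole principle: ceiling(44/4).

Final answer: 11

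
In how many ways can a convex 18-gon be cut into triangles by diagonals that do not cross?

The structures are counted by the Catalan number C_n. Here n = 18 - 2 = 16.
Using C_0 = 1 and C_(k+1) = C_k x 2(2k+1)/(k+2), build up term by term: C_1=1, C_2=2, C_3=5, C_4=14, C_5=42, C_6=132, C_7=429, C_8=1430, C_9=4862, C_10=16796, C_11=58786, C_12=208012, C_13=742900, C_14=2674440, C_15=9694845, C_16=35357670.

Final answer: C_{16} = 35357670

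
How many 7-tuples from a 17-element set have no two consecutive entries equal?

Let g(n) count such strings. g(1) = 17, and each valid string of length n-1 extends in 16 ways (any symbol but the last), so g(n) = 16 g(n-1).
Total: g(7) = 17 x 16^6.

Final answer: 17 x 16^{6} = 285212672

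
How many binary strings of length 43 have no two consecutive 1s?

Let a(n) count valid strings. If the last bit is 0 the prefix is any valid string of length n-1; if it is 1 the string must end in 01 with a valid prefix of length n-2. So a(n) = a(n-1) + a(n-2), a(1)=2, a(2)=3.
Iterating the recurrence: a(1)=2, a(2)=3, a(3)=5, a(4)=8, a(5)=13, a(6)=21, a(7)=34, a(8)=55, a(9)=89, a(10)=144, a(11)=233, a(12)=377, a(13)=610, a(14)=987, a(15)=1597, a(16)=2584, a(17)=4181, a(18)=6765, a(19)=10946, a(20)=17711, a(21)=28657, a(22)=46368, a(23)=75025, a(24)=121393, a(25)=196418, a(26)=317811, a(27)=514229, a(28)=832040, a(29)=1346269, a(30)=2178309, a(31)=3524578, a(32)=5702887, a(33)=9227465, a(34)=14930352, a(35)=24157817, a(36)=39088169, a(37)=63245986, a(38)=102334155, a(39)=165580141, a(40)=267914296, a(41)=433494437, a(42)=701408733, a(43)=1134903170.

Final answer: 1134903170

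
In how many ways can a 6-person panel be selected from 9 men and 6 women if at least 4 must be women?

Sum over valid woman counts:
C(6,4)C(9,2) = 540
C(6,5)C(9,1) = 54
C(6,6)C(9,0) = 1
Total: 540 + 54 + 1.

Final answer: 595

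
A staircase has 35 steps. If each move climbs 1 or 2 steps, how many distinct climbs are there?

Condition on the final move: it is a 1-step (f(n-1) ways to get there) or a 2-step (f(n-2) ways), so f(n) = f(n-1) + f(n-2), with f(1)=1, f(2)=2.
Iterating the recurrence: f(1)=1, f(2)=2, f(3)=3, f(4)=5, f(5)=8, f(6)=13, f(7)=21, f(8)=34, f(9)=55, f(10)=89, f(11)=144, f(12)=233, f(13)=377, f(14)=610, f(15)=987, f(16)=1597, f(17)=2584, f(18)=4181, f(19)=6765, f(20)=10946, f(21)=17711, f(22)=28657, f(23)=46368, f(24)=75025, f(25)=121393, f(26)=196418, f(27)=317811, f(28)=514229, f(29)=832040, f(30)=1346269, f(31)=2178309, f(32)=3524578, f(33)=5702887, f(34)=9227465, f(35)=14930352.

Final answer: 14930352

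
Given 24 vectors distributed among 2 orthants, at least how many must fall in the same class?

By pigeonhole with 24 objects and 2 categories: ceiling(24/2).

Final answer: 12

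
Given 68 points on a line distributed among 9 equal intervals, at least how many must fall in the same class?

By pigeonhole with 68 objects and 9 categories: ceiling(68/9).

Final answer: 8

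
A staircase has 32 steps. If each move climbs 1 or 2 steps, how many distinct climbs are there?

Let f(n) count the ways. The last step is size 1 or 2, so f(n) = f(n-1) + f(n-2) with f(1)=1, f(2)=2.
Building up term by term: f(1)=1, f(2)=2, f(3)=3, f(4)=5, f(5)=8, f(6)=13, f(7)=21, f(8)=34, f(9)=55, f(10)=89, f(11)=144, f(12)=233, f(13)=377, f(14)=610, f(15)=987, f(16)=1597, f(17)=2584, f(18)=4181, f(19)=6765, f(20)=10946, f(21)=17711, f(22)=28657, f(23)=46368, f(24)=75025, f(25)=121393, f(26)=196418, f(27)=317811, f(28)=514229, f(29)=832040, f(30)=1346269, f(31)=2178309, f(32)=3524578.

Final answer: 3524578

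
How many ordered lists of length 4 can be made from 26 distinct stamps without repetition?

P(26,4) = 26!/(26-4)! = 26!/22!.

Final answer: P(26,4) = 358800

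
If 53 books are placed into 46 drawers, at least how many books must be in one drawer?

By the pigeonhole principle: ceiling(53/46).

Final answer: 2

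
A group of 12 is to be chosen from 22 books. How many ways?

C(22,12) = 22!/(12! x 10!).

Final answer: \binom{22}{12} = 646646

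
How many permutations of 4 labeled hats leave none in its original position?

D(n) = (n-1)(D(n-1) + D(n-2)), D(0)=1, D(1)=0.
D(2) = 1 x (0 + 1) = 1
D(3) = 2 x (1 + 0) = 2
D(4) = 3 x (D(3) + D(2)) = 3 x (2 + 1)

Final answer: D(4) = 9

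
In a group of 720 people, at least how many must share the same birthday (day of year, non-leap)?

There are 365 possible values for birthday (day of year, non-leap). With 720 people and 365 categories, by pigeonhole: ceiling(720/365).

Final answer: 2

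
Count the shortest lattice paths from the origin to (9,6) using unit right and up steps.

Each path has 9 right steps and 6 up steps in some order (15 steps total).
Choose which 6 of the 15 steps are up: C(15,6).

Final answer: C(15,6) = 5005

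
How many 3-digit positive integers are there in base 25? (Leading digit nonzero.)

Leading digit: 24 options (nonzero). Other 2 digit(s): 25 options each.
Total: 24 x 25^2.

Final answer: 15000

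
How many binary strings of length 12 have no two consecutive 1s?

Let a(n) count valid strings. If the last bit is 0 the prefix is any valid string of length n-1; if it is 1 the string must end in 01 with a valid prefix of length n-2. So a(n) = a(n-1) + a(n-2), a(1)=2, a(2)=3.
Iterating the recurrence: a(1)=2, a(2)=3, a(3)=5, a(4)=8, a(5)=13, a(6)=21, a(7)=34, a(8)=55, a(9)=89, a(10)=144, a(11)=233, a(12)=377.

Final answer: 377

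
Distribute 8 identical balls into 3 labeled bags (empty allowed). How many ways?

Stars and bars: C(n+k-1, k-1) = C(10,2).

Final answer: C(10,2) = 45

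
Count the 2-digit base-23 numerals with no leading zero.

Leading digit: 22 options (nonzero). Other 1 digit(s): 23 options each.
Total: 22 x 23^1.

Final answer: 506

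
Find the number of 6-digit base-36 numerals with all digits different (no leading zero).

First digit: 35 (nonzero). Second: 35 (not first). Third: 34, etc.
Total: 35 x 35 x 34 x 33 x 32 x 31.

Final answer: 1363454400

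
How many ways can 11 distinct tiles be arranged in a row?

The number of ways to arrange 11 distinct objects is 11!.

Final answer: 11! = 39916800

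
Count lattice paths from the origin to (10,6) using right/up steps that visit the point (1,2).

Paths (0,0)->(1,2): C(3,2) = 3.
Paths (1,2)->(10,6): C(13,4) = 715.
By multiplication principle: 3 x 715.

Final answer: 2145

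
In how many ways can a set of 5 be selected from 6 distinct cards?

C(6,5) = 6!/(5! x (6-5)!).

Final answer: C(6,5) = 6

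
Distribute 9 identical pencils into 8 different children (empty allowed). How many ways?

Stars and bars: C(n+k-1, k-1) = C(16,7).

Final answer: C(16,7) = 11440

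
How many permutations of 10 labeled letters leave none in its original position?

D(n) = (n-1)(D(n-1) + D(n-2)), D(0)=1, D(1)=0.
D(2) = 1 x (0 + 1) = 1
D(3) = 2 x (1 + 0) = 2
D(4) = 3 x (2 + 1) = 9
D(5) = 4 x (9 + 2) = 44
D(6) = 5 x (44 + 9) = 265
D(7) = 6 x (265 + 44) = 1854
D(8) = 7 x (1854 + 265) = 14833
D(9) = 8 x (14833 + 1854) = 133496
D(10) = 9 x (D(9) + D(8)) = 9 x (133496 + 14833)

Final answer: D(10) = 1334961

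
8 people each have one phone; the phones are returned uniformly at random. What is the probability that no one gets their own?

Use the recurrence D(n) = (n-1)(D(n-1) + D(n-2)) with D(0)=1, D(1)=0.
Building up: D(2)=1, D(3)=2, D(4)=9, D(5)=44, D(6)=265, D(7)=1854, D(8)=14833.
Total arrangements: 8! = 40320.
Probability = D(8)/8! = 2119/5760.

Final answer: D(8)/8! = 14833/40320 = 0.367882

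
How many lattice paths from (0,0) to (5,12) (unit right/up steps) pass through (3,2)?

Paths (0,0)->(3,2): C(5,2) = 10.
Paths (3,2)->(5,12): C(12,10) = 66.
By multiplication principle: 10 x 66.

Final answer: 660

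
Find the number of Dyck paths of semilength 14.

Total monotonic paths to (14,14): C(28,14) = 40116600.
Paths that cross above y=x (reflection bijection): C(28,15) = 37442160.
Valid Dyck paths: 40116600 - 37442160.
(Equivalently, C_{14} = C(28,14)/15 = 40116600/15.)

Final answer: C_{14} = 2674440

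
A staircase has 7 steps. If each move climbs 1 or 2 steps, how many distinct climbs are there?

Let f(n) be the number of climbs. Removing the last move (1 or 2 steps) gives f(n) = f(n-1) + f(n-2); base cases f(1)=1, f(2)=2.
Computing successive values: f(1)=1, f(2)=2, f(3)=3, f(4)=5, f(5)=8, f(6)=13, f(7)=21.

Final answer: 21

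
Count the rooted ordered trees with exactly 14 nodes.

The structures are counted by the Catalan number C_n. Here n = 14 - 1 = 13.
C_n = (2n)!/(n!(n+1)!), so C_{13} = 26!/(13! x 14!) = C(26,13)/14 = 10400600/14.

Final answer: C_{13} = 742900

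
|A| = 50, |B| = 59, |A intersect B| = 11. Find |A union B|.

|A union B| = |A| + |B| - |A intersect B| = 50 + 59 - 11.

Final answer: 98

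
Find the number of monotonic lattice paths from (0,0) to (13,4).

Each path has 13 right steps and 4 up steps in some order (17 steps total).
Choose which 4 of the 17 steps are up: C(17,4).

Final answer: C(17,4) = 2380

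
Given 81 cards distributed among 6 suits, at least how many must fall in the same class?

By pigeonhole with 81 objects and 6 categories: ceiling(81/6).

Final answer: 14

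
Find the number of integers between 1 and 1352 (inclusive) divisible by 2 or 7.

Multiples of 2: 676. Multiples of 7: 193. Of both (lcm=14): 96.
By inclusion-exclusion: 676 + 193 - 96.

Final answer: 773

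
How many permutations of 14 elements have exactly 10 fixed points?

Choose which 10 elements are fixed: C(14,10) = 1001.
Derange the remaining 4 using D(j) = (j-1)(D(j-1) + D(j-2)), D(0)=1, D(1)=0: D(2)=1, D(3)=2, D(4)=9.
Total: 1001 x 9.

Final answer: C(14,10) D(4) = 9009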